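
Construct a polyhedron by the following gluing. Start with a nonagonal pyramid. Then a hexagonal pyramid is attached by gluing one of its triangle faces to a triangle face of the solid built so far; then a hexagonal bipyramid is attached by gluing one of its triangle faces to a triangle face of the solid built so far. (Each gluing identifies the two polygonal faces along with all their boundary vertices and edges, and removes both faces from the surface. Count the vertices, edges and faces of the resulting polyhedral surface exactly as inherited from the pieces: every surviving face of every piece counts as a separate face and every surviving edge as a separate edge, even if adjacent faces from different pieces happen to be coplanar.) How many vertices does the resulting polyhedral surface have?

A nonagonal pyramid: V=10, E=18, F=10.
Attach a hexagonal pyramid (V=7, E=12, F=7) along a 3-gon: merge 3 vertices and 3 edges, delete both glued faces → V=14, E=27, F=15.
Attach a hexagonal bipyramid (V=8, E=18, F=12) along a 3-gon: merge 3 vertices and 3 edges, delete both glued faces → V=19, E=42, F=25.
Check: V − E + F = 19 − 42 + 25 = 2.

19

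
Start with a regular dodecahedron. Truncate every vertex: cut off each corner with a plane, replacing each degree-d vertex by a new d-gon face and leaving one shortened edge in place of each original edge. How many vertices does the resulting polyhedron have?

The base solid has V = 20, E = 30, F = 12.
Truncation replaces each original edge-end by a new vertex, so V′ = 2E = 60.
Each original edge survives, and each old vertex of degree d contributes d new edges; summing degrees gives Σd = 2E, so E′ = E + 2E = 3E = 90.
Each original face survives and each original vertex becomes one new face: F′ = F + V = 32.

60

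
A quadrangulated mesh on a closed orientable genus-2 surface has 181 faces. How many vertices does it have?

χ = 2 − 2·2 = -2, and every face is a square so 4F = 2E.
E = 4·181/2 = 362. Then V = -2 + E − F = -2 + 362 − 181 = 179.

179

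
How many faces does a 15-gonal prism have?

17

A prism on an n-gon has two n-gon bases and n rectangular sides: V = 2·15 = 30, E = 3·15 = 45, F = 15 + 2 = 17.
Check: V − E + F = 30 − 45 + 17 = 2.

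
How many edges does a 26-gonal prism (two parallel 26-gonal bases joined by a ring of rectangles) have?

A prism on an n-gon has two n-gon bases and n rectangular sides: V = 2·26 = 52, E = 3·26 = 78, F = 26 + 2 = 28.

78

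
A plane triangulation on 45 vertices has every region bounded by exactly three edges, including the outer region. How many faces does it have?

In a plane triangulation 3F = 2E and V − E + F = 2, so F = 2V − 4 = 2·45 − 4 = 86.

86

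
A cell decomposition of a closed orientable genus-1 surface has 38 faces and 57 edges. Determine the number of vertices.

For a closed orientable surface of genus 1, χ = 2 − 2·1 = 0.
V = 0 + E − F = 0 + 57 − 38 = 19.

19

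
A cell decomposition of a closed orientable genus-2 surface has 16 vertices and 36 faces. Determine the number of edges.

54

For a closed orientable surface of genus 2, χ = 2 − 2·2 = -2.
E = V + F − (-2) = 16 + 36 − (-2) = 54.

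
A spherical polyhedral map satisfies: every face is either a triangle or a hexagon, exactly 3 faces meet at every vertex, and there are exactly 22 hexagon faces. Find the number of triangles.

Let x be the number of triangles; then F = 22 + x.
Edge–face incidences: 2E = 6·22 + 3·x = 132 + 3x.
Every vertex has degree 3, so 3V = 2E.
Euler: V − E + F = 2 ⇒ (2E)/3 − E + (22 + x) = 2.
Multiply by 6: 2·(2E) − 3·(2E) + 6·(22 + x) = 12, i.e. 132 + 6x − (132 + 3x) = 12.
Collecting terms: 3x = 12, so x = 4.
Then 2E = 132 + 3·4 = 144, so E = 72, V = 2E/3 = 48, F = 22 + 4 = 26.

4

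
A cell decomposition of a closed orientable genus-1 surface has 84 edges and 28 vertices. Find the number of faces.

56

For a closed orientable surface of genus 1, χ = 2 − 2·1 = 0.
F = 0 − V + E = 0 − 28 + 84 = 56.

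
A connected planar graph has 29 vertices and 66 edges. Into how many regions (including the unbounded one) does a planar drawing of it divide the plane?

Euler's formula for a connected plane graph: V − E + F = 2, so F = 2 − 29 + 66 = 39.

39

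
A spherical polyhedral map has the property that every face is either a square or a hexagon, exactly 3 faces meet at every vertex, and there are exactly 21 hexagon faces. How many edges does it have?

75

Let x be the number of squares; then F = 21 + x.
Edge–face incidences: 2E = 6·21 + 4·x = 126 + 4x.
Every vertex has degree 3, so 3V = 2E.
Euler: V − E + F = 2 ⇒ (2E)/3 − E + (21 + x) = 2.
Multiply by 6: 2·(2E) − 3·(2E) + 6·(21 + x) = 12, i.e. 126 + 6x − (126 + 4x) = 12.
Collecting terms: 2x = 12, so x = 6.
Then 2E = 126 + 4·6 = 150, so E = 75, V = 2E/3 = 50, F = 21 + 6 = 27.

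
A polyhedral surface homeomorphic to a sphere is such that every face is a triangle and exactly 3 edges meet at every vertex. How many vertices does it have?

Each face has 3 edges and each edge borders two faces, so 2E = 3F.
Each vertex has degree 3, so 3V = 2E and hence V = 3F/3.
Euler: V − E + F = 2 ⇒ (3F/3) − (3F/2) + F = 2.
Multiply by 6: (6 − 9 + 6)F = 12, i.e. 3F = 12.
So F = 4, E = 3·4/2 = 6, V = 3·4/3 = 4.

4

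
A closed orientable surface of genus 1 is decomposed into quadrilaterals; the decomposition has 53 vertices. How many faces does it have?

53

χ = 2 − 2·1 = 0, and every face is a square so 4F = 2E.
V − E + F = 0 with E = 4F/2 gives 53 − (4/2 − 1)·F = 0, so F = 53 and E = 106.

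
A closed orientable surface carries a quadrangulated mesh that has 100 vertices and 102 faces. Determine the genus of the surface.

2

Every face is a square, so 2E = 4·102 = 408, giving E = 204.
χ = V − E + F = 100 − 204 + 102 = -2.
For a closed orientable surface χ = 2 − 2g, so g = (2 − (-2))/2 = 2.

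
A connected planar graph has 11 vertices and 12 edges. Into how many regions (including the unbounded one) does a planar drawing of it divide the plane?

Euler's formula for a connected plane graph: V − E + F = 2, so F = 2 − 11 + 12 = 3.

3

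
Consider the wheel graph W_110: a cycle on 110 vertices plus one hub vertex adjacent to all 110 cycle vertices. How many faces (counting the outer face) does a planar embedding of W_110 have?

111

W_110 has V = 110 + 1 = 111 vertices and E = 2·110 = 220 edges.
By Euler's formula F = 2 − V + E = 2 − 111 + 220 = 111.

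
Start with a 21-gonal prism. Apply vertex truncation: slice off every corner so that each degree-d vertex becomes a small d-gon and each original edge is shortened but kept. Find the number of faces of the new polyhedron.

65

The base solid has V = 42, E = 63, F = 23.
Truncation replaces each original edge-end by a new vertex, so V′ = 2E = 126.
Each original edge survives, and each old vertex of degree d contributes d new edges; summing degrees gives Σd = 2E, so E′ = E + 2E = 3E = 189.
Each original face survives and each original vertex becomes one new face: F′ = F + V = 65.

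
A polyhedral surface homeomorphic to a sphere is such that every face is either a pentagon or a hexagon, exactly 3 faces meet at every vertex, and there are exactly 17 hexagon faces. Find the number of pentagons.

Let x be the number of pentagons; then F = 17 + x.
Edge–face incidences: 2E = 6·17 + 5·x = 102 + 5x.
Every vertex has degree 3, so 3V = 2E.
Euler: V − E + F = 2 ⇒ (2E)/3 − E + (17 + x) = 2.
Multiply by 6: 2·(2E) − 3·(2E) + 6·(17 + x) = 12, i.e. 102 + 6x − (102 + 5x) = 12.
Collecting terms: x = 12.
Then 2E = 102 + 5·12 = 162, so E = 81, V = 2E/3 = 54, F = 17 + 12 = 29.

12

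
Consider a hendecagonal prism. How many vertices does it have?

A prism on an n-gon has two n-gon bases and n rectangular sides: V = 2·11 = 22, E = 3·11 = 33, F = 11 + 2 = 13.

22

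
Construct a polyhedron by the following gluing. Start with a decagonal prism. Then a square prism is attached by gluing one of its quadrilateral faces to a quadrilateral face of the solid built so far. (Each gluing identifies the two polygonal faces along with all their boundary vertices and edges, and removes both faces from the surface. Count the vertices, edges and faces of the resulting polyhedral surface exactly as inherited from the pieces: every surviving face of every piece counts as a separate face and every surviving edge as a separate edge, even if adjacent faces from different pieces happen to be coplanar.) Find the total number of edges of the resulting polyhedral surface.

38

A decagonal prism: V=20, E=30, F=12.
Attach a square prism (V=8, E=12, F=6) along a 4-gon: merge 4 vertices and 4 edges, delete both glued faces → V=24, E=38, F=16.
Check: V − E + F = 24 − 38 + 16 = 2.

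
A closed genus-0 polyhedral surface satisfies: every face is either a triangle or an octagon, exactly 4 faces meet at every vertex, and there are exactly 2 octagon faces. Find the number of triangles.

Let x be the number of triangles; then F = 2 + x.
Edge–face incidences: 2E = 8·2 + 3·x = 16 + 3x.
Every vertex has degree 4, so 4V = 2E.
Euler: V − E + F = 2 ⇒ (2E)/4 − E + (2 + x) = 2.
Multiply by 8: 2·(2E) − 4·(2E) + 8·(2 + x) = 16, i.e. 16 + 8x − 2·(16 + 3x) = 16.
Collecting terms: 2x − 16 = 16, so 2x = 32, so x = 16.
Then 2E = 16 + 3·16 = 64, so E = 32, V = 2E/4 = 16, F = 2 + 16 = 18.

16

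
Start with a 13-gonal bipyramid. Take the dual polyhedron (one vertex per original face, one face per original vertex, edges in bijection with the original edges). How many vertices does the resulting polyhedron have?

26

The base solid has V = 15, E = 39, F = 26.
The dual swaps V and F and preserves E: V′ = F = 26, E′ = E = 39, F′ = V = 15.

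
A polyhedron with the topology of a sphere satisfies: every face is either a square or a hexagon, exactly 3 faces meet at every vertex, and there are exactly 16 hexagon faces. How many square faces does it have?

6

Let x be the number of squares; then F = 16 + x.
Edge–face incidences: 2E = 6·16 + 4·x = 96 + 4x.
Every vertex has degree 3, so 3V = 2E.
Euler: V − E + F = 2 ⇒ (2E)/3 − E + (16 + x) = 2.
Multiply by 6: 2·(2E) − 3·(2E) + 6·(16 + x) = 12, i.e. 96 + 6x − (96 + 4x) = 12.
Collecting terms: 2x = 12, so x = 6.
Then 2E = 96 + 4·6 = 120, so E = 60, V = 2E/3 = 40, F = 16 + 6 = 22.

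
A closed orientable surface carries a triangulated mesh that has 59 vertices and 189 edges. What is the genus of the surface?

Every face is a triangle and each edge borders two faces, so 3F = 2·189, giving F = 126.
χ = V − E + F = 59 − 189 + 126 = -4.
For a closed orientable surface χ = 2 − 2g, so g = (2 − (-4))/2 = 3.

3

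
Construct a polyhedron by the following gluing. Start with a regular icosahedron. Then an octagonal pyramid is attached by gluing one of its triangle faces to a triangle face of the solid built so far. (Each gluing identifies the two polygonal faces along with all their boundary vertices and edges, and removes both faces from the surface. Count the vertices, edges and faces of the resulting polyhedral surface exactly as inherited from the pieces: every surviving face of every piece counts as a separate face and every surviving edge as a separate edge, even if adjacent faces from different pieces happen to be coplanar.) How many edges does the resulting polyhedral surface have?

43

A regular icosahedron: V=12, E=30, F=20.
Attach an octagonal pyramid (V=9, E=16, F=9) along a 3-gon: merge 3 vertices and 3 edges, delete both glued faces → V=18, E=43, F=27.
Check: V − E + F = 18 − 43 + 27 = 2.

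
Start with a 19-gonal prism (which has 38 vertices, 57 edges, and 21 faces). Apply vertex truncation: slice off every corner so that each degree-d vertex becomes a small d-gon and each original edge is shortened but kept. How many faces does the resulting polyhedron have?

Truncation replaces each original edge-end by a new vertex, so V′ = 2E = 114.
Each original edge survives, and each old vertex of degree d contributes d new edges; summing degrees gives Σd = 2E, so E′ = E + 2E = 3E = 171.
Each original face survives and each original vertex becomes one new face: F′ = F + V = 59.

59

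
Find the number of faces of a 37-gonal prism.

A prism on an n-gon has two n-gon bases and n rectangular sides: V = 2·37 = 74, E = 3·37 = 111, F = 37 + 2 = 39.

39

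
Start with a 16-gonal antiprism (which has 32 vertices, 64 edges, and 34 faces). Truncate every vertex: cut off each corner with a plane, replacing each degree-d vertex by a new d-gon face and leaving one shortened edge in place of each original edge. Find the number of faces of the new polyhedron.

Truncation replaces each original edge-end by a new vertex, so V′ = 2E = 128.
Each original edge survives, and each old vertex of degree d contributes d new edges; summing degrees gives Σd = 2E, so E′ = E + 2E = 3E = 192.
Each original face survives and each original vertex becomes one new face: F′ = F + V = 66.

66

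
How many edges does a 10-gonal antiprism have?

An antiprism on an n-gon has two n-gon caps and 2n triangles: V = 2·10 = 20, E = 4·10 = 40, F = 2·10 + 2 = 22.

40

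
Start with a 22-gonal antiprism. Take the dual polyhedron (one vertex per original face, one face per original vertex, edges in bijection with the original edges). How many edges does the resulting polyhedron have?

88

The base solid has V = 44, E = 88, F = 46.
The dual swaps V and F and preserves E: V′ = F = 46, E′ = E = 88, F′ = V = 44.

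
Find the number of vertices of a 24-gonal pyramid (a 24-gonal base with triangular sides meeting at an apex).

A pyramid on an n-gon base has one n-gon and n triangles: V = 24 + 1 = 25, E = 2·24 = 48, F = 24 + 1 = 25.

25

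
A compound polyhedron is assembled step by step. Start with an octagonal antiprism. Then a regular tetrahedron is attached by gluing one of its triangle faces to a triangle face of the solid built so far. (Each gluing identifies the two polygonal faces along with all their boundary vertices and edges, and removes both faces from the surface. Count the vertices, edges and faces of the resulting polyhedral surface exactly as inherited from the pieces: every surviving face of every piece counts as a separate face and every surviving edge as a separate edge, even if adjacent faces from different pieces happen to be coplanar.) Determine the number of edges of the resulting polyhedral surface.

An octagonal antiprism: V=16, E=32, F=18.
Attach a regular tetrahedron (V=4, E=6, F=4) along a 3-gon: merge 3 vertices and 3 edges, delete both glued faces → V=17, E=35, F=20.
Check: V − E + F = 17 − 35 + 20 = 2.

35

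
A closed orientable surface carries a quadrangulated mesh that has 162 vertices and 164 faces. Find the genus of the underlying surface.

2

Every face is a square, so 2E = 4·164 = 656, giving E = 328.
χ = V − E + F = 162 − 328 + 164 = -2.
For a closed orientable surface χ = 2 − 2g, so g = (2 − (-2))/2 = 2.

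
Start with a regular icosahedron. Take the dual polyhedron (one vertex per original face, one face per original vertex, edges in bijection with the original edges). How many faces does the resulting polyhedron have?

12

The base solid has V = 12, E = 30, F = 20.
The dual swaps V and F and preserves E: V′ = F = 20, E′ = E = 30, F′ = V = 12.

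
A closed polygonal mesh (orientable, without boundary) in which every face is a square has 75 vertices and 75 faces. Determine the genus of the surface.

Every face is a square, so 2E = 4·75 = 300, giving E = 150.
χ = V − E + F = 75 − 150 + 75 = 0.
For a closed orientable surface χ = 2 − 2g, so g = (2 − (0))/2 = 1.

1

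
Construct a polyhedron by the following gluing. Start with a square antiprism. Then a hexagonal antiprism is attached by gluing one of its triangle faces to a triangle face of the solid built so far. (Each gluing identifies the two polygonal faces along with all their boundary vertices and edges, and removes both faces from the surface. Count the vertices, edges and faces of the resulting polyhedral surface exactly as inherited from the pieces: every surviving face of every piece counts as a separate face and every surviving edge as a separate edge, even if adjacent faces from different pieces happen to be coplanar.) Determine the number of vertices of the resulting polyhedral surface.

17

A square antiprism: V=8, E=16, F=10.
Attach a hexagonal antiprism (V=12, E=24, F=14) along a 3-gon: merge 3 vertices and 3 edges, delete both glued faces → V=17, E=37, F=22.
Check: V − E + F = 17 − 37 + 22 = 2.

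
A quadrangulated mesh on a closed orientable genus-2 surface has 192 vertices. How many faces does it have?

χ = 2 − 2·2 = -2, and every face is a square so 4F = 2E.
V − E + F = -2 with E = 4F/2 gives 192 − (4/2 − 1)·F = -2, so F = 194 and E = 388.

194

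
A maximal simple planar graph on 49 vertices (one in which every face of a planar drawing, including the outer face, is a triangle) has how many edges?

141

In a plane triangulation 3F = 2E and V − E + F = 2, so E = 3V − 6 = 3·49 − 6 = 141.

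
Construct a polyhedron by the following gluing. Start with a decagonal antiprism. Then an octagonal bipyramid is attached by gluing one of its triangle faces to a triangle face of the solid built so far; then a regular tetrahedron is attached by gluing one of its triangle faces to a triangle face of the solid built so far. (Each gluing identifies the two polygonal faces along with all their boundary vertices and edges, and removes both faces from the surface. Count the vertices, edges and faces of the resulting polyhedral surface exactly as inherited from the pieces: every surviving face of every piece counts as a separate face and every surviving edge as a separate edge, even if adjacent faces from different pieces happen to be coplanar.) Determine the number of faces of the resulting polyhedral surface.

38

A decagonal antiprism: V=20, E=40, F=22.
Attach an octagonal bipyramid (V=10, E=24, F=16) along a 3-gon: merge 3 vertices and 3 edges, delete both glued faces → V=27, E=61, F=36.
Attach a regular tetrahedron (V=4, E=6, F=4) along a 3-gon: merge 3 vertices and 3 edges, delete both glued faces → V=28, E=64, F=38.
Check: V − E + F = 28 − 64 + 38 = 2.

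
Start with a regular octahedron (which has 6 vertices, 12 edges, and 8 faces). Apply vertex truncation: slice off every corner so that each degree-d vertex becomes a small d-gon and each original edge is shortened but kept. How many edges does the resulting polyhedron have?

Truncation replaces each original edge-end by a new vertex, so V′ = 2E = 24.
Each original edge survives, and each old vertex of degree d contributes d new edges; summing degrees gives Σd = 2E, so E′ = E + 2E = 3E = 36.
Each original face survives and each original vertex becomes one new face: F′ = F + V = 14.

36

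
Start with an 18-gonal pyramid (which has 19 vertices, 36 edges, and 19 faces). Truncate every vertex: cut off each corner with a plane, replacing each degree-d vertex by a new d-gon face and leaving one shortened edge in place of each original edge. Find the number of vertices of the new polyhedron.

Truncation replaces each original edge-end by a new vertex, so V′ = 2E = 72.
Each original edge survives, and each old vertex of degree d contributes d new edges; summing degrees gives Σd = 2E, so E′ = E + 2E = 3E = 108.
Each original face survives and each original vertex becomes one new face: F′ = F + V = 38.

72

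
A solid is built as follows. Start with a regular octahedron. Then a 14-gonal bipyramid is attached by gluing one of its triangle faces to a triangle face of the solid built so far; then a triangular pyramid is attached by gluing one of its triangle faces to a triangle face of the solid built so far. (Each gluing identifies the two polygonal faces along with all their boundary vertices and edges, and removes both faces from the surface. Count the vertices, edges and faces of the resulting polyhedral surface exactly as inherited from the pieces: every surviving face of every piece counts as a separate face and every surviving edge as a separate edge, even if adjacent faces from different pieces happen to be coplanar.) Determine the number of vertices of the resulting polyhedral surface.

A regular octahedron: V=6, E=12, F=8.
Attach a 14-gonal bipyramid (V=16, E=42, F=28) along a 3-gon: merge 3 vertices and 3 edges, delete both glued faces → V=19, E=51, F=34.
Attach a triangular pyramid (V=4, E=6, F=4) along a 3-gon: merge 3 vertices and 3 edges, delete both glued faces → V=20, E=54, F=36.
Check: V − E + F = 20 − 54 + 36 = 2.

20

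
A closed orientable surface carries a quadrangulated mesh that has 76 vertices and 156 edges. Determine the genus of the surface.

2

Every face is a square and each edge borders two faces, so 4F = 2·156, giving F = 78.
χ = V − E + F = 76 − 156 + 78 = -2.
For a closed orientable surface χ = 2 − 2g, so g = (2 − (-2))/2 = 2.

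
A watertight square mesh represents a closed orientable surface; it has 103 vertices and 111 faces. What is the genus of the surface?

5

Every face is a square, so 2E = 4·111 = 444, giving E = 222.
χ = V − E + F = 103 − 222 + 111 = -8.
For a closed orientable surface χ = 2 − 2g, so g = (2 − (-8))/2 = 5.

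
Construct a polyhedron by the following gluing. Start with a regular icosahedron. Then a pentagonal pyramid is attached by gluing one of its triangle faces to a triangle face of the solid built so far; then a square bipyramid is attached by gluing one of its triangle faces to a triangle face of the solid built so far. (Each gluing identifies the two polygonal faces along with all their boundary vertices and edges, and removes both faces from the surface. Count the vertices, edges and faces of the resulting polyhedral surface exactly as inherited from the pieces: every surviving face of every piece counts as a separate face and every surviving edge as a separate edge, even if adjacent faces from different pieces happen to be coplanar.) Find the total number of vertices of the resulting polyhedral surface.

18

A regular icosahedron: V=12, E=30, F=20.
Attach a pentagonal pyramid (V=6, E=10, F=6) along a 3-gon: merge 3 vertices and 3 edges, delete both glued faces → V=15, E=37, F=24.
Attach a square bipyramid (V=6, E=12, F=8) along a 3-gon: merge 3 vertices and 3 edges, delete both glued faces → V=18, E=46, F=30.
Check: V − E + F = 18 − 46 + 30 = 2.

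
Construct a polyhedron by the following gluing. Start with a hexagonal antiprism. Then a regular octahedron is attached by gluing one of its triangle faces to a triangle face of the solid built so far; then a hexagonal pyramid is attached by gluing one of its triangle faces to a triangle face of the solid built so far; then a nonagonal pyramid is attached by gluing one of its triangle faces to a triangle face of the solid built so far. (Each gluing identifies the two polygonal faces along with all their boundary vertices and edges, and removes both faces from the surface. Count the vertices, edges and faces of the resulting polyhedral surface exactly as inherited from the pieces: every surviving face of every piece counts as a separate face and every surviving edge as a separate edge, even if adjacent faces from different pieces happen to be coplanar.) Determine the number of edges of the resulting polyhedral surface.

A hexagonal antiprism: V=12, E=24, F=14.
Attach a regular octahedron (V=6, E=12, F=8) along a 3-gon: merge 3 vertices and 3 edges, delete both glued faces → V=15, E=33, F=20.
Attach a hexagonal pyramid (V=7, E=12, F=7) along a 3-gon: merge 3 vertices and 3 edges, delete both glued faces → V=19, E=42, F=25.
Attach a nonagonal pyramid (V=10, E=18, F=10) along a 3-gon: merge 3 vertices and 3 edges, delete both glued faces → V=26, E=57, F=33.
Check: V − E + F = 26 − 57 + 33 = 2.

57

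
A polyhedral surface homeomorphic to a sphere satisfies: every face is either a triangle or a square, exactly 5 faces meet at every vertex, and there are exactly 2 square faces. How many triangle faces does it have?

Let x be the number of triangles; then F = 2 + x.
Edge–face incidences: 2E = 4·2 + 3·x = 8 + 3x.
Every vertex has degree 5, so 5V = 2E.
Euler: V − E + F = 2 ⇒ (2E)/5 − E + (2 + x) = 2.
Multiply by 10: 2·(2E) − 5·(2E) + 10·(2 + x) = 20, i.e. 20 + 10x − 3·(8 + 3x) = 20.
Collecting terms: x − 4 = 20, so x = 24.
Then 2E = 8 + 3·24 = 80, so E = 40, V = 2E/5 = 16, F = 2 + 24 = 26.

24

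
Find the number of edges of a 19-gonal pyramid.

38

A pyramid on an n-gon base has one n-gon and n triangles: V = 19 + 1 = 20, E = 2·19 = 38, F = 19 + 1 = 20.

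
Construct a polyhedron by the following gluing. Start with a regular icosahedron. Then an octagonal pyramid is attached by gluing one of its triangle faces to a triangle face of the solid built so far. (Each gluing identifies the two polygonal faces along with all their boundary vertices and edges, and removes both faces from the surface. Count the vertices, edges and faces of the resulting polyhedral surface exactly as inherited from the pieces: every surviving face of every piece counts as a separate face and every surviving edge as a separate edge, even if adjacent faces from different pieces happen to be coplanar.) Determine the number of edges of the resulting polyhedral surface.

43

A regular icosahedron: V=12, E=30, F=20.
Attach an octagonal pyramid (V=9, E=16, F=9) along a 3-gon: merge 3 vertices and 3 edges, delete both glued faces → V=18, E=43, F=27.
Check: V − E + F = 18 − 43 + 27 = 2.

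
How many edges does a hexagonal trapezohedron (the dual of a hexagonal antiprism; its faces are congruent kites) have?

24

The n-trapezohedron (dual of the n-antiprism) has V = 2·6 + 2 = 14, E = 4·6 = 24, F = 2·6 = 12.
Check: V − E + F = 14 − 24 + 12 = 2.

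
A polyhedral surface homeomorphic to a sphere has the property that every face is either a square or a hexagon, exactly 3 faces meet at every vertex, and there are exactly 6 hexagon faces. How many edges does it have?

Let x be the number of squares; then F = 6 + x.
Edge–face incidences: 2E = 6·6 + 4·x = 36 + 4x.
Every vertex has degree 3, so 3V = 2E.
Euler: V − E + F = 2 ⇒ (2E)/3 − E + (6 + x) = 2.
Multiply by 6: 2·(2E) − 3·(2E) + 6·(6 + x) = 12, i.e. 36 + 6x − (36 + 4x) = 12.
Collecting terms: 2x = 12, so x = 6.
Then 2E = 36 + 4·6 = 60, so E = 30, V = 2E/3 = 20, F = 6 + 6 = 12.

30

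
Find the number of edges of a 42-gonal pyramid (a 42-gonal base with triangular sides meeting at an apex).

A pyramid on an n-gon base has one n-gon and n triangles: V = 42 + 1 = 43, E = 2·42 = 84, F = 42 + 1 = 43.

84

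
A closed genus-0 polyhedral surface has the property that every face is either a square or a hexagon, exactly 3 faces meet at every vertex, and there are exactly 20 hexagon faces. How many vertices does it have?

Let x be the number of squares; then F = 20 + x.
Edge–face incidences: 2E = 6·20 + 4·x = 120 + 4x.
Every vertex has degree 3, so 3V = 2E.
Euler: V − E + F = 2 ⇒ (2E)/3 − E + (20 + x) = 2.
Multiply by 6: 2·(2E) − 3·(2E) + 6·(20 + x) = 12, i.e. 120 + 6x − (120 + 4x) = 12.
Collecting terms: 2x = 12, so x = 6.
Then 2E = 120 + 4·6 = 144, so E = 72, V = 2E/3 = 48, F = 20 + 6 = 26.

48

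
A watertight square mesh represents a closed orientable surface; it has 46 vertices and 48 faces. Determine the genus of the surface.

Every face is a square, so 2E = 4·48 = 192, giving E = 96.
χ = V − E + F = 46 − 96 + 48 = -2.
For a closed orientable surface χ = 2 − 2g, so g = (2 − (-2))/2 = 2.

2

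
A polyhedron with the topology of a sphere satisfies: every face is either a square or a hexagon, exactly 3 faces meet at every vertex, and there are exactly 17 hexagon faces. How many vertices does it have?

42

Let x be the number of squares; then F = 17 + x.
Edge–face incidences: 2E = 6·17 + 4·x = 102 + 4x.
Every vertex has degree 3, so 3V = 2E.
Euler: V − E + F = 2 ⇒ (2E)/3 − E + (17 + x) = 2.
Multiply by 6: 2·(2E) − 3·(2E) + 6·(17 + x) = 12, i.e. 102 + 6x − (102 + 4x) = 12.
Collecting terms: 2x = 12, so x = 6.
Then 2E = 102 + 4·6 = 126, so E = 63, V = 2E/3 = 42, F = 17 + 6 = 23.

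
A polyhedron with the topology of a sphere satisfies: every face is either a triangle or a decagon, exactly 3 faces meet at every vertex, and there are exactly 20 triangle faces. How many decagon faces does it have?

12

Let x be the number of decagons; then F = 20 + x.
Edge–face incidences: 2E = 3·20 + 10·x = 60 + 10x.
Every vertex has degree 3, so 3V = 2E.
Euler: V − E + F = 2 ⇒ (2E)/3 − E + (20 + x) = 2.
Multiply by 6: 2·(2E) − 3·(2E) + 6·(20 + x) = 12, i.e. 120 + 6x − (60 + 10x) = 12.
Collecting terms: −4x + 60 = 12, so −4x = −48, so x = 12.
Then 2E = 60 + 10·12 = 180, so E = 90, V = 2E/3 = 60, F = 20 + 12 = 32.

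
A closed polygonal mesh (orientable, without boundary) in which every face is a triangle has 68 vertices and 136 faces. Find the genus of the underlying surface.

1

Every face is a triangle, so 2E = 3·136 = 408, giving E = 204.
χ = V − E + F = 68 − 204 + 136 = 0.
For a closed orientable surface χ = 2 − 2g, so g = (2 − (0))/2 = 1.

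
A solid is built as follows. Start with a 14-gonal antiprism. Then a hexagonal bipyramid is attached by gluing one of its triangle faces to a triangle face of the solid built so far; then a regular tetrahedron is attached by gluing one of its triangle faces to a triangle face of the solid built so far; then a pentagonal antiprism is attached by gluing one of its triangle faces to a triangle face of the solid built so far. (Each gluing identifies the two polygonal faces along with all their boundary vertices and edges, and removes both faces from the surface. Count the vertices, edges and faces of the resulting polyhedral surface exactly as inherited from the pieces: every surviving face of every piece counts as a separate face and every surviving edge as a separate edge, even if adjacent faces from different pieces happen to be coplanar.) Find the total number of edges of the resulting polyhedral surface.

91

A 14-gonal antiprism: V=28, E=56, F=30.
Attach a hexagonal bipyramid (V=8, E=18, F=12) along a 3-gon: merge 3 vertices and 3 edges, delete both glued faces → V=33, E=71, F=40.
Attach a regular tetrahedron (V=4, E=6, F=4) along a 3-gon: merge 3 vertices and 3 edges, delete both glued faces → V=34, E=74, F=42.
Attach a pentagonal antiprism (V=10, E=20, F=12) along a 3-gon: merge 3 vertices and 3 edges, delete both glued faces → V=41, E=91, F=52.
Check: V − E + F = 41 − 91 + 52 = 2.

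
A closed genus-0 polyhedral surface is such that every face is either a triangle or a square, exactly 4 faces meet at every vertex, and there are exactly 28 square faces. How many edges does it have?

68

Let x be the number of triangles; then F = 28 + x.
Edge–face incidences: 2E = 4·28 + 3·x = 112 + 3x.
Every vertex has degree 4, so 4V = 2E.
Euler: V − E + F = 2 ⇒ (2E)/4 − E + (28 + x) = 2.
Multiply by 8: 2·(2E) − 4·(2E) + 8·(28 + x) = 16, i.e. 224 + 8x − 2·(112 + 3x) = 16.
Collecting terms: 2x = 16, so x = 8.
Then 2E = 112 + 3·8 = 136, so E = 68, V = 2E/4 = 34, F = 28 + 8 = 36.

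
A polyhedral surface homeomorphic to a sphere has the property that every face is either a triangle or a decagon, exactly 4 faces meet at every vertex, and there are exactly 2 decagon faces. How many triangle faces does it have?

20

Let x be the number of triangles; then F = 2 + x.
Edge–face incidences: 2E = 10·2 + 3·x = 20 + 3x.
Every vertex has degree 4, so 4V = 2E.
Euler: V − E + F = 2 ⇒ (2E)/4 − E + (2 + x) = 2.
Multiply by 8: 2·(2E) − 4·(2E) + 8·(2 + x) = 16, i.e. 16 + 8x − 2·(20 + 3x) = 16.
Collecting terms: 2x − 24 = 16, so 2x = 40, so x = 20.
Then 2E = 20 + 3·20 = 80, so E = 40, V = 2E/4 = 20, F = 2 + 20 = 22.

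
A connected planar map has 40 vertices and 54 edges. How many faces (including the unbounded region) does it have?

16

Euler's formula for a connected plane graph: V − E + F = 2, so F = 2 − 40 + 54 = 16.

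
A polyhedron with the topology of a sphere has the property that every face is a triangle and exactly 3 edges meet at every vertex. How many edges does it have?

Each face has 3 edges and each edge borders two faces, so 2E = 3F.
Each vertex has degree 3, so 3V = 2E and hence V = 3F/3.
Euler: V − E + F = 2 ⇒ (3F/3) − (3F/2) + F = 2.
Multiply by 6: (6 − 9 + 6)F = 12, i.e. 3F = 12.
So F = 4, E = 3·4/2 = 6, V = 3·4/3 = 4.

6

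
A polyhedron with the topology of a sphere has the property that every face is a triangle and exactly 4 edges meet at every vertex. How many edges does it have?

Each face has 3 edges and each edge borders two faces, so 2E = 3F.
Each vertex has degree 4, so 4V = 2E and hence V = 3F/4.
Euler: V − E + F = 2 ⇒ (3F/4) − (3F/2) + F = 2.
Multiply by 8: (6 − 12 + 8)F = 16, i.e. 2F = 16.
So F = 8, E = 3·8/2 = 12, V = 3·8/4 = 6.

12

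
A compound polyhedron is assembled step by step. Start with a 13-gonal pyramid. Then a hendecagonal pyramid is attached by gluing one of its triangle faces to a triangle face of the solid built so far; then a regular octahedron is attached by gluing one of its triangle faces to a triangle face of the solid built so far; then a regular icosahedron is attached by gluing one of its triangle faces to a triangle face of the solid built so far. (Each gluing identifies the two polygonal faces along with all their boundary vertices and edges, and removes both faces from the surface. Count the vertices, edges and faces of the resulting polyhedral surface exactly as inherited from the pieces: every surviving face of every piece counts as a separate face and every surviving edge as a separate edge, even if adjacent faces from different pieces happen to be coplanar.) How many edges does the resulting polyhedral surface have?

81

A 13-gonal pyramid: V=14, E=26, F=14.
Attach a hendecagonal pyramid (V=12, E=22, F=12) along a 3-gon: merge 3 vertices and 3 edges, delete both glued faces → V=23, E=45, F=24.
Attach a regular octahedron (V=6, E=12, F=8) along a 3-gon: merge 3 vertices and 3 edges, delete both glued faces → V=26, E=54, F=30.
Attach a regular icosahedron (V=12, E=30, F=20) along a 3-gon: merge 3 vertices and 3 edges, delete both glued faces → V=35, E=81, F=48.
Check: V − E + F = 35 − 81 + 48 = 2.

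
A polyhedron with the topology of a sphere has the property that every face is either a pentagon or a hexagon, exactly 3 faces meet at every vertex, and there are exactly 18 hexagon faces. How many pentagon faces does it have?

Let x be the number of pentagons; then F = 18 + x.
Edge–face incidences: 2E = 6·18 + 5·x = 108 + 5x.
Every vertex has degree 3, so 3V = 2E.
Euler: V − E + F = 2 ⇒ (2E)/3 − E + (18 + x) = 2.
Multiply by 6: 2·(2E) − 3·(2E) + 6·(18 + x) = 12, i.e. 108 + 6x − (108 + 5x) = 12.
Collecting terms: x = 12.
Then 2E = 108 + 5·12 = 168, so E = 84, V = 2E/3 = 56, F = 18 + 12 = 30.

12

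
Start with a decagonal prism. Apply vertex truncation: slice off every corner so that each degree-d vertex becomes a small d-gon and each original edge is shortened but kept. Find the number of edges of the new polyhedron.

The base solid has V = 20, E = 30, F = 12.
Truncation replaces each original edge-end by a new vertex, so V′ = 2E = 60.
Each original edge survives, and each old vertex of degree d contributes d new edges; summing degrees gives Σd = 2E, so E′ = E + 2E = 3E = 90.
Each original face survives and each original vertex becomes one new face: F′ = F + V = 32.

90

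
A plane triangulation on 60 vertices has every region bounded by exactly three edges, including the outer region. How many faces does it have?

In a plane triangulation 3F = 2E and V − E + F = 2, so F = 2V − 4 = 2·60 − 4 = 116.

116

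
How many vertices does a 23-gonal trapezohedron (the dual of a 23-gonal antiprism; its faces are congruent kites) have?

48

The n-trapezohedron (dual of the n-antiprism) has V = 2·23 + 2 = 48, E = 4·23 = 92, F = 2·23 = 46.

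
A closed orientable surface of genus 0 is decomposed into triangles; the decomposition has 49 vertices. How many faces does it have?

94

χ = 2 − 2·0 = 2, and every face is a triangle so 3F = 2E.
V − E + F = 2 with E = 3F/2 gives 49 − (3/2 − 1)·F = 2, so F = 94 and E = 141.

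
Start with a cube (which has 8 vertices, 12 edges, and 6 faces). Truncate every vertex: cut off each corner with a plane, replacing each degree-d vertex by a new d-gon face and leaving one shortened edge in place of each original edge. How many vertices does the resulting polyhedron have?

Truncation replaces each original edge-end by a new vertex, so V′ = 2E = 24.
Each original edge survives, and each old vertex of degree d contributes d new edges; summing degrees gives Σd = 2E, so E′ = E + 2E = 3E = 36.
Each original face survives and each original vertex becomes one new face: F′ = F + V = 14.

24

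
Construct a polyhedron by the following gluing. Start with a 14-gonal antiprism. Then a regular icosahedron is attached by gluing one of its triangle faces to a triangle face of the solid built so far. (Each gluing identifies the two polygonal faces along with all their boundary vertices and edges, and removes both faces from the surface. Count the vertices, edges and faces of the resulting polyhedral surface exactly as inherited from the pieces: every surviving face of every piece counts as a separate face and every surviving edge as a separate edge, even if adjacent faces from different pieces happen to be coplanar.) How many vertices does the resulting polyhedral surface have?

37

A 14-gonal antiprism: V=28, E=56, F=30.
Attach a regular icosahedron (V=12, E=30, F=20) along a 3-gon: merge 3 vertices and 3 edges, delete both glued faces → V=37, E=83, F=48.
Check: V − E + F = 37 − 83 + 48 = 2.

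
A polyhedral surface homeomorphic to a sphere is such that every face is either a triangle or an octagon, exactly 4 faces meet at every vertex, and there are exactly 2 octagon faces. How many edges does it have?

32

Let x be the number of triangles; then F = 2 + x.
Edge–face incidences: 2E = 8·2 + 3·x = 16 + 3x.
Every vertex has degree 4, so 4V = 2E.
Euler: V − E + F = 2 ⇒ (2E)/4 − E + (2 + x) = 2.
Multiply by 8: 2·(2E) − 4·(2E) + 8·(2 + x) = 16, i.e. 16 + 8x − 2·(16 + 3x) = 16.
Collecting terms: 2x − 16 = 16, so 2x = 32, so x = 16.
Then 2E = 16 + 3·16 = 64, so E = 32, V = 2E/4 = 16, F = 2 + 16 = 18.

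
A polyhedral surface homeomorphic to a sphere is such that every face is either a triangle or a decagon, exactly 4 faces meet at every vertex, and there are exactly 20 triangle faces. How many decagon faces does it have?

Let x be the number of decagons; then F = 20 + x.
Edge–face incidences: 2E = 3·20 + 10·x = 60 + 10x.
Every vertex has degree 4, so 4V = 2E.
Euler: V − E + F = 2 ⇒ (2E)/4 − E + (20 + x) = 2.
Multiply by 8: 2·(2E) − 4·(2E) + 8·(20 + x) = 16, i.e. 160 + 8x − 2·(60 + 10x) = 16.
Collecting terms: −12x + 40 = 16, so −12x = −24, so x = 2.
Then 2E = 60 + 10·2 = 80, so E = 40, V = 2E/4 = 20, F = 20 + 2 = 22.

2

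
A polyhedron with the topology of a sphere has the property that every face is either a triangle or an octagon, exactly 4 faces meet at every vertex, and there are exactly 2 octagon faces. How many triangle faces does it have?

16

Let x be the number of triangles; then F = 2 + x.
Edge–face incidences: 2E = 8·2 + 3·x = 16 + 3x.
Every vertex has degree 4, so 4V = 2E.
Euler: V − E + F = 2 ⇒ (2E)/4 − E + (2 + x) = 2.
Multiply by 8: 2·(2E) − 4·(2E) + 8·(2 + x) = 16, i.e. 16 + 8x − 2·(16 + 3x) = 16.
Collecting terms: 2x − 16 = 16, so 2x = 32, so x = 16.
Then 2E = 16 + 3·16 = 64, so E = 32, V = 2E/4 = 16, F = 2 + 16 = 18.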